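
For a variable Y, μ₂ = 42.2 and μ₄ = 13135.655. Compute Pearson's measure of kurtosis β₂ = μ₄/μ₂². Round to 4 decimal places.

7.3761

μ₂² = 42.2² = 1780.84000
μ₄/μ₂² = 13135.655 / 1780.84000 = 7.37610
β₂ ≈ 7.3761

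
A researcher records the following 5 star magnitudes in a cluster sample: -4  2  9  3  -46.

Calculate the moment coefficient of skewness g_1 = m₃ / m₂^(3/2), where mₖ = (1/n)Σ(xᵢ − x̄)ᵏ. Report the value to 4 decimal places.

x̄ = (-4 + 2 + 9 + 3 - 46) / 5 = -7.2000
deviations (xᵢ − x̄): 3.2000, 9.2000, 16.2000, 10.2000, -38.8000
Σ(xᵢ − x̄)² = 1966.8000 ⇒ m₂ = 1966.8000/5 = 393.36000
Σ(xᵢ − x̄)³ = -52286.8800 ⇒ m₃ = -52286.8800/5 = -10457.37600
m₂^(3/2) = 393.36000^(1.5) = 7801.62898
g_1 = m₃ / m₂^(3/2) = -10457.37600 / 7801.62898 ≈ -1.3404

-1.3404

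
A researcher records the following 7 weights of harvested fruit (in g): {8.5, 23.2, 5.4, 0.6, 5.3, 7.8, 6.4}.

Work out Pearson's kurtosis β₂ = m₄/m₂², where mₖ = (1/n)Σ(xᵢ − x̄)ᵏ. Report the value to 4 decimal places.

4.1643

x̄ = 8.1714
Σ(xᵢ − x̄)² = 302.4943 ⇒ m₂ = 43.21347
Σ(xᵢ − x̄)⁴ = 54435.0030 ⇒ m₄ = 7776.42899
m₂² = 1867.40394
β₂ = m₄/m₂² = 7776.42899 / 1867.40394 ≈ 4.1643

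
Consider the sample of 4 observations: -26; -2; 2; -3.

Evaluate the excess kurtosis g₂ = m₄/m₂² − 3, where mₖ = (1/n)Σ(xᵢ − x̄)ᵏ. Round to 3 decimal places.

x̄ = -7.2500
Σ(xᵢ − x̄)² = 482.7500 ⇒ m₂ = 120.68750
Σ(xᵢ − x̄)⁴ = 132003.0781 ⇒ m₄ = 33000.76953
m₂² = 14565.47266
g₂ = m₄/m₂² − 3 = 2.26568 − 3 ≈ -0.734

-0.734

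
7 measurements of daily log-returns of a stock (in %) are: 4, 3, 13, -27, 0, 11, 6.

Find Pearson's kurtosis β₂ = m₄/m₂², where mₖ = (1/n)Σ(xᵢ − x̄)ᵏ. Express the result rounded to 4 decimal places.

x̄ = 1.4286
Σ(xᵢ − x̄)² = 1065.7143 ⇒ m₂ = 152.24490
Σ(xᵢ − x̄)⁴ = 679973.0262 ⇒ m₄ = 97139.00375
m₂² = 23178.50895
β₂ = m₄/m₂² = 97139.00375 / 23178.50895 ≈ 4.1909

4.1909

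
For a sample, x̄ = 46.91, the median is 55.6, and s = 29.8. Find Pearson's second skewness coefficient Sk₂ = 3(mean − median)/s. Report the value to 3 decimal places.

Sk₂ = 3(46.91 − 55.6) / 29.8 = 3 × -8.6900 / 29.8
    = -26.0700 / 29.8 ≈ -0.875

-0.875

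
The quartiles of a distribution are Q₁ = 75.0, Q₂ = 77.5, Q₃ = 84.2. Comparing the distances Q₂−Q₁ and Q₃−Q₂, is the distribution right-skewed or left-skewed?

Q₂ − Q₁ = 2.5;  Q₃ − Q₂ = 6.7
Q₃ − Q₂ > Q₂ − Q₁ ⇒ the upper half is more spread out ⇒ right-skewed.

right-skewed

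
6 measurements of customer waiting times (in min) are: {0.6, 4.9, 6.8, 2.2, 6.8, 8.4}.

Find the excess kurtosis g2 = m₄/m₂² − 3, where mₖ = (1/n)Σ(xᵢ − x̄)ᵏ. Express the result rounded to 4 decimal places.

-1.2983

x̄ = 4.9500
Σ(xᵢ − x̄)² = 45.2350 ⇒ m₂ = 7.53917
Σ(xᵢ − x̄)⁴ = 580.3489 ⇒ m₄ = 96.72482
m₂² = 56.83903
g2 = m₄/m₂² − 3 = 1.70173 − 3 ≈ -1.2983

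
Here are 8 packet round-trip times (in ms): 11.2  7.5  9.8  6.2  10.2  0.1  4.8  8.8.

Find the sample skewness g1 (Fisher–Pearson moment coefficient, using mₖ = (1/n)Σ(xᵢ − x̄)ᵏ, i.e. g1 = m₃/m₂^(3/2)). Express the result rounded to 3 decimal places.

x̄ = (11.2 + 7.5 + 9.8 + 6.2 + 10.2 + 0.1 + 4.8 + 8.8) / 8 = 7.3250
deviations (xᵢ − x̄): 3.8750, 0.1750, 2.4750, -1.1250, 2.8750, -7.2250, -2.5250, 1.4750
Σ(xᵢ − x̄)² = 91.4550 ⇒ m₂ = 91.4550/8 = 11.43188
Σ(xᵢ − x̄)³ = -294.3473 ⇒ m₃ = -294.3473/8 = -36.79341
m₂^(3/2) = 11.43188^(1.5) = 38.65238
g1 = m₃ / m₂^(3/2) = -36.79341 / 38.65238 ≈ -0.952

-0.952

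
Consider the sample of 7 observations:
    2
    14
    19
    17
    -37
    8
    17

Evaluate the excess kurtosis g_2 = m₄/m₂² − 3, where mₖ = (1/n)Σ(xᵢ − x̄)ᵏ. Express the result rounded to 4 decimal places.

1.3305

x̄ = 5.7143
Σ(xᵢ − x̄)² = 2343.4286 ⇒ m₂ = 334.77551
Σ(xᵢ − x̄)⁴ = 3397369.0845 ⇒ m₄ = 485338.44065
m₂² = 112074.64223
g_2 = m₄/m₂² − 3 = 4.33049 − 3 ≈ 1.3305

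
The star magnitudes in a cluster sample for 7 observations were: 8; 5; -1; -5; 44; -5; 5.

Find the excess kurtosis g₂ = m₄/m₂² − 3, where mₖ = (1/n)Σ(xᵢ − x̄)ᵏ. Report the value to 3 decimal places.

1.370

x̄ = 7.2857
Σ(xᵢ − x̄)² = 1729.4286 ⇒ m₂ = 247.06122
Σ(xᵢ − x̄)⁴ = 1867272.0641 ⇒ m₄ = 266753.15202
m₂² = 61039.24865
g₂ = m₄/m₂² − 3 = 4.37019 − 3 ≈ 1.370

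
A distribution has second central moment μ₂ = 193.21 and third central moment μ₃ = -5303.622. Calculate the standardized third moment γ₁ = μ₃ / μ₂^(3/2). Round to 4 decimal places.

-1.9748

σ = √μ₂ = √193.21 = 13.90000
σ³ = μ₂^(3/2) = 2685.61900
γ₁ = μ₃/σ³ = -5303.622 / 2685.61900 ≈ -1.9748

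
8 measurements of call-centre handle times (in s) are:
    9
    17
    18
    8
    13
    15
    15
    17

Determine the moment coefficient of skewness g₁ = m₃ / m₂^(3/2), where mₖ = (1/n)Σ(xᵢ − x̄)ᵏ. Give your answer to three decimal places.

-0.647

x̄ = (9 + 17 + 18 + 8 + 13 + 15 + 15 + 17) / 8 = 14.0000
deviations (xᵢ − x̄): -5.0000, 3.0000, 4.0000, -6.0000, -1.0000, 1.0000, 1.0000, 3.0000
Σ(xᵢ − x̄)² = 98.0000 ⇒ m₂ = 98.0000/8 = 12.25000
Σ(xᵢ − x̄)³ = -222.0000 ⇒ m₃ = -222.0000/8 = -27.75000
m₂^(3/2) = 12.25000^(1.5) = 42.87500
g₁ = m₃ / m₂^(3/2) = -27.75000 / 42.87500 ≈ -0.647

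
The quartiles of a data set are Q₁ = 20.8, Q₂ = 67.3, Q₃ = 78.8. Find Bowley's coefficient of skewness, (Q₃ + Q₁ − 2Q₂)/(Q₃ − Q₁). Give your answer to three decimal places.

numerator: Q₃ + Q₁ − 2Q₂ = 78.8 + 20.8 − 2×67.3 = -35.0000
denominator: Q₃ − Q₁ = 78.8 − 20.8 = 58.0000
Bowley skewness = -35.0000 / 58.0000 ≈ -0.603

-0.603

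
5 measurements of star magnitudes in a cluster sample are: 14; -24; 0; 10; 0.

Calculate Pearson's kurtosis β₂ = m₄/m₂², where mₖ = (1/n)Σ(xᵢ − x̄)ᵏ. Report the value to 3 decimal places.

2.500

x̄ = 0.0000
Σ(xᵢ − x̄)² = 872.0000 ⇒ m₂ = 174.40000
Σ(xᵢ − x̄)⁴ = 380192.0000 ⇒ m₄ = 76038.40000
m₂² = 30415.36000
β₂ = m₄/m₂² = 76038.40000 / 30415.36000 ≈ 2.500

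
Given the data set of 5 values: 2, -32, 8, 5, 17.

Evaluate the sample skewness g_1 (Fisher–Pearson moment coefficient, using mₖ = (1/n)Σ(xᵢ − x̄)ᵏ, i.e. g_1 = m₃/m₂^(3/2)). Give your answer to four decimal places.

-1.1541

x̄ = (2 - 32 + 8 + 5 + 17) / 5 = 0.0000
deviations (xᵢ − x̄): 2.0000, -32.0000, 8.0000, 5.0000, 17.0000
Σ(xᵢ − x̄)² = 1406.0000 ⇒ m₂ = 1406.0000/5 = 281.20000
Σ(xᵢ − x̄)³ = -27210.0000 ⇒ m₃ = -27210.0000/5 = -5442.00000
m₂^(3/2) = 281.20000^(1.5) = 4715.44816
g_1 = m₃ / m₂^(3/2) = -5442.00000 / 4715.44816 ≈ -1.1541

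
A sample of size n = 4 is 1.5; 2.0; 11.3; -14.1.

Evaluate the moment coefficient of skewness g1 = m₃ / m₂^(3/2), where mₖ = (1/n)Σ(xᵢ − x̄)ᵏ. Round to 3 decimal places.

x̄ = (1.5 + 2.0 + 11.3 - 14.1) / 4 = 0.1750
deviations (xᵢ − x̄): 1.3250, 1.8250, 11.1250, -14.2750
Σ(xᵢ − x̄)² = 332.6275 ⇒ m₂ = 332.6275/4 = 83.15688
Σ(xᵢ − x̄)³ = -1523.5999 ⇒ m₃ = -1523.5999/4 = -380.89997
m₂^(3/2) = 83.15688^(1.5) = 758.31080
g1 = m₃ / m₂^(3/2) = -380.89997 / 758.31080 ≈ -0.502

-0.502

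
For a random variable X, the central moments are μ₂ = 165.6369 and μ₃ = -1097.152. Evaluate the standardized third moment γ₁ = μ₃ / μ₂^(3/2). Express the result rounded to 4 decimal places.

-0.5147

σ = √μ₂ = √165.6369 = 12.87000
σ³ = μ₂^(3/2) = 2131.74690
γ₁ = μ₃/σ³ = -1097.152 / 2131.74690 ≈ -0.5147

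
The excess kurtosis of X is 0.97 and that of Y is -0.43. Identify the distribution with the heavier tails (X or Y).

X

Higher excess kurtosis ⇒ heavier tails relative to the normal distribution.
0.97 vs -0.43: the larger is 0.97, so X has heavier tails. (X is leptokurtic — heavier-than-normal tails; the other is platykurtic.)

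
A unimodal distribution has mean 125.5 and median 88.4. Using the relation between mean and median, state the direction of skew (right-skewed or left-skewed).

right-skewed

mean − median = 125.5 − 88.4 = 37.1
mean > median ⇒ the longer tail is on the right ⇒ right-skewed (positively skewed).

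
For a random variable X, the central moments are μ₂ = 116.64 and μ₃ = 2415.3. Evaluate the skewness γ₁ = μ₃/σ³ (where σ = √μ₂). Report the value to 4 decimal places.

σ = √μ₂ = √116.64 = 10.80000
σ³ = μ₂^(3/2) = 1259.71200
γ₁ = μ₃/σ³ = 2415.3 / 1259.71200 ≈ 1.9173

1.9173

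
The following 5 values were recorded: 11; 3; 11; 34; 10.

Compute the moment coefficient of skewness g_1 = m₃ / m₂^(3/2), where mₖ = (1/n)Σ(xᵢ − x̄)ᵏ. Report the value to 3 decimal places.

x̄ = (11 + 3 + 11 + 34 + 10) / 5 = 13.8000
deviations (xᵢ − x̄): -2.8000, -10.8000, -2.8000, 20.2000, -3.8000
Σ(xᵢ − x̄)² = 554.8000 ⇒ m₂ = 554.8000/5 = 110.96000
Σ(xᵢ − x̄)³ = 6883.9200 ⇒ m₃ = 6883.9200/5 = 1376.78400
m₂^(3/2) = 110.96000^(1.5) = 1168.82548
g_1 = m₃ / m₂^(3/2) = 1376.78400 / 1168.82548 ≈ 1.178

1.178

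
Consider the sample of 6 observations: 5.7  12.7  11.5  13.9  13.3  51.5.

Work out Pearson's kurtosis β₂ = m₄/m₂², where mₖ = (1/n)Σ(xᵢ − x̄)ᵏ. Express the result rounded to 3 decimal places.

x̄ = 18.1000
Σ(xᵢ − x̄)² = 1382.7200 ⇒ m₂ = 230.45333
Σ(xᵢ − x̄)⁴ = 1271706.0416 ⇒ m₄ = 211951.00693
m₂² = 53108.73884
β₂ = m₄/m₂² = 211951.00693 / 53108.73884 ≈ 3.991

3.991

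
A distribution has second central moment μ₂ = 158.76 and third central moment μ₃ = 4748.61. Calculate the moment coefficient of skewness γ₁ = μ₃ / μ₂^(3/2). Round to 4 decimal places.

σ = √μ₂ = √158.76 = 12.60000
σ³ = μ₂^(3/2) = 2000.37600
γ₁ = μ₃/σ³ = 4748.61 / 2000.37600 ≈ 2.3739

2.3739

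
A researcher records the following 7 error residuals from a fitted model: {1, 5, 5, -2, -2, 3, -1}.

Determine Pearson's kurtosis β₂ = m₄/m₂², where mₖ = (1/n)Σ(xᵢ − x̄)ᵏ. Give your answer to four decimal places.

x̄ = 1.2857
Σ(xᵢ − x̄)² = 57.4286 ⇒ m₂ = 8.20408
Σ(xᵢ − x̄)⁴ = 649.6968 ⇒ m₄ = 92.81383
m₂² = 67.30696
β₂ = m₄/m₂² = 92.81383 / 67.30696 ≈ 1.3790

1.3790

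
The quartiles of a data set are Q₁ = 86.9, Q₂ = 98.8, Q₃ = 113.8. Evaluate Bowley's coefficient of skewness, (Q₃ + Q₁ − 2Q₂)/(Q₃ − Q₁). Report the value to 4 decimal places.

numerator: Q₃ + Q₁ − 2Q₂ = 113.8 + 86.9 − 2×98.8 = 3.1000
denominator: Q₃ − Q₁ = 113.8 − 86.9 = 26.9000
Bowley skewness = 3.1000 / 26.9000 ≈ 0.1152

0.1152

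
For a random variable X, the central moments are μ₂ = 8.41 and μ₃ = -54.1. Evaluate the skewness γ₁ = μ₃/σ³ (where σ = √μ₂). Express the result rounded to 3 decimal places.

σ = √μ₂ = √8.41 = 2.90000
σ³ = μ₂^(3/2) = 24.38900
γ₁ = μ₃/σ³ = -54.1 / 24.38900 ≈ -2.218

-2.218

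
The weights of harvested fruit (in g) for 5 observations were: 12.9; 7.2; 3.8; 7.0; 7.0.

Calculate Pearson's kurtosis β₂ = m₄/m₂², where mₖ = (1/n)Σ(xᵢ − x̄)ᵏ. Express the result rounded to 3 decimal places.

x̄ = 7.5800
Σ(xᵢ − x̄)² = 43.4080 ⇒ m₂ = 8.68160
Σ(xᵢ − x̄)⁴ = 1005.4314 ⇒ m₄ = 201.08628
m₂² = 75.37018
β₂ = m₄/m₂² = 201.08628 / 75.37018 ≈ 2.668

2.668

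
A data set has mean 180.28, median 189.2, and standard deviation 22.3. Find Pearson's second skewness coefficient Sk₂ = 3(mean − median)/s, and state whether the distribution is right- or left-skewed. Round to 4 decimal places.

Sk₂ = 3(180.28 − 189.2) / 22.3 = 3 × -8.9200 / 22.3
    = -26.7600 / 22.3 ≈ -1.2000
Sk₂ < 0 ⇒ mean < median ⇒ left-skewed (negative skew).

-1.2000, left-skewed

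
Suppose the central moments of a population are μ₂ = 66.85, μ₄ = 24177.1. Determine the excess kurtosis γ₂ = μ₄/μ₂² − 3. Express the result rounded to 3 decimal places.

μ₂² = 66.85² = 4468.92250
μ₄/μ₂² = 24177.1 / 4468.92250 = 5.41005
γ₂ = 5.41005 − 3 ≈ 2.410

2.410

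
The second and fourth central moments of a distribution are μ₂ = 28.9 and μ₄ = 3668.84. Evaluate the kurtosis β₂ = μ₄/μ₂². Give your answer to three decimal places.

μ₂² = 28.9² = 835.21000
μ₄/μ₂² = 3668.84 / 835.21000 = 4.39272
β₂ ≈ 4.393

4.393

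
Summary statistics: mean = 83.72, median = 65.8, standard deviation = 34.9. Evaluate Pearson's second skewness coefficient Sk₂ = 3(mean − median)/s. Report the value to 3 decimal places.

1.540

Sk₂ = 3(83.72 − 65.8) / 34.9 = 3 × 17.9200 / 34.9
    = 53.7600 / 34.9 ≈ 1.540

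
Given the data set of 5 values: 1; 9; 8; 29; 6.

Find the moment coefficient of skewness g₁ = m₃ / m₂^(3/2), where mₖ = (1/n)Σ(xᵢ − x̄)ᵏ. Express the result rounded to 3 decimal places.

x̄ = (1 + 9 + 8 + 29 + 6) / 5 = 10.6000
deviations (xᵢ − x̄): -9.6000, -1.6000, -2.6000, 18.4000, -4.6000
Σ(xᵢ − x̄)² = 461.2000 ⇒ m₂ = 461.2000/5 = 92.24000
Σ(xᵢ − x̄)³ = 5225.7600 ⇒ m₃ = 5225.7600/5 = 1045.15200
m₂^(3/2) = 92.24000^(1.5) = 885.88825
g₁ = m₃ / m₂^(3/2) = 1045.15200 / 885.88825 ≈ 1.180

1.180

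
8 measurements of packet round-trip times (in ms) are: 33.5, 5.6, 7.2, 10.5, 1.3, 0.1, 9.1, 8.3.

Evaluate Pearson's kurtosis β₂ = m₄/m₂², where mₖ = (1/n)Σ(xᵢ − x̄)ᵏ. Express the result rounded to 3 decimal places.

x̄ = 9.4500
Σ(xᵢ − x̄)² = 754.6800 ⇒ m₂ = 94.33500
Σ(xᵢ − x̄)⁴ = 346852.4090 ⇒ m₄ = 43356.55112
m₂² = 8899.09222
β₂ = m₄/m₂² = 43356.55112 / 8899.09222 ≈ 4.872

4.872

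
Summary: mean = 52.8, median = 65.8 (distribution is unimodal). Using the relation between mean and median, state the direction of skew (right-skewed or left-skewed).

left-skewed

mean − median = 52.8 − 65.8 = -13.0
mean < median ⇒ the longer tail is on the left ⇒ left-skewed (negatively skewed).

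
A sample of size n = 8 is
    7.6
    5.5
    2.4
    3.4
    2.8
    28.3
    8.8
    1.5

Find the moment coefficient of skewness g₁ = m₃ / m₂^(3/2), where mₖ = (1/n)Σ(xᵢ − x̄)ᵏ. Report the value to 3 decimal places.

1.900

x̄ = (7.6 + 5.5 + 2.4 + 3.4 + 2.8 + 28.3 + 8.8 + 1.5) / 8 = 7.5375
deviations (xᵢ − x̄): 0.0625, -2.0375, -5.1375, -4.1375, -4.7375, 20.7625, 1.2625, -6.0375
Σ(xᵢ − x̄)² = 539.2388 ⇒ m₂ = 539.2388/8 = 67.40484
Σ(xᵢ − x̄)³ = 8411.0502 ⇒ m₃ = 8411.0502/8 = 1051.38128
m₂^(3/2) = 67.40484^(1.5) = 553.39682
g₁ = m₃ / m₂^(3/2) = 1051.38128 / 553.39682 ≈ 1.900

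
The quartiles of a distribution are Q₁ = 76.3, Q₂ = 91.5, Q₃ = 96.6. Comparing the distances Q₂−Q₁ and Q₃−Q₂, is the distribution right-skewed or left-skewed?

left-skewed

Q₂ − Q₁ = 15.2;  Q₃ − Q₂ = 5.1
Q₂ − Q₁ > Q₃ − Q₂ ⇒ the lower half is more spread out ⇒ left-skewed.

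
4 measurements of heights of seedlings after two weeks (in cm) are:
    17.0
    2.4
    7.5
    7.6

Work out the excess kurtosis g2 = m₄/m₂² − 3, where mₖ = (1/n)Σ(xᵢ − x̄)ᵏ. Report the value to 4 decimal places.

x̄ = 8.6250
Σ(xᵢ − x̄)² = 111.2075 ⇒ m₂ = 27.80188
Σ(xᵢ − x̄)⁴ = 6424.0238 ⇒ m₄ = 1606.00596
m₂² = 772.94425
g2 = m₄/m₂² − 3 = 2.07778 − 3 ≈ -0.9222

-0.9222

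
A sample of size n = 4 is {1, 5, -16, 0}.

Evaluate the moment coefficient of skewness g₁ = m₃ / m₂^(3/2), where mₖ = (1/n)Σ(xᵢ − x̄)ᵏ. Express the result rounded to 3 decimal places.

-0.961

x̄ = (1 + 5 - 16 + 0) / 4 = -2.5000
deviations (xᵢ − x̄): 3.5000, 7.5000, -13.5000, 2.5000
Σ(xᵢ − x̄)² = 257.0000 ⇒ m₂ = 257.0000/4 = 64.25000
Σ(xᵢ − x̄)³ = -1980.0000 ⇒ m₃ = -1980.0000/4 = -495.00000
m₂^(3/2) = 64.25000^(1.5) = 515.00293
g₁ = m₃ / m₂^(3/2) = -495.00000 / 515.00293 ≈ -0.961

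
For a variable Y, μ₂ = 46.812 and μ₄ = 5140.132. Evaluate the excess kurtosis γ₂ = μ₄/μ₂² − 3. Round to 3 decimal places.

μ₂² = 46.812² = 2191.36334
μ₄/μ₂² = 5140.132 / 2191.36334 = 2.34563
γ₂ = 2.34563 − 3 ≈ -0.654

-0.654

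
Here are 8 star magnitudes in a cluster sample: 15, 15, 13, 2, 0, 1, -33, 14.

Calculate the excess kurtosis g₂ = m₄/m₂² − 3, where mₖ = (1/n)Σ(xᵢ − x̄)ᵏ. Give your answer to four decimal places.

x̄ = 3.3750
Σ(xᵢ − x̄)² = 1817.8750 ⇒ m₂ = 227.23438
Σ(xᵢ − x̄)⁴ = 1808718.8066 ⇒ m₄ = 226089.85083
m₂² = 51635.46118
g₂ = m₄/m₂² − 3 = 4.37858 − 3 ≈ 1.3786

1.3786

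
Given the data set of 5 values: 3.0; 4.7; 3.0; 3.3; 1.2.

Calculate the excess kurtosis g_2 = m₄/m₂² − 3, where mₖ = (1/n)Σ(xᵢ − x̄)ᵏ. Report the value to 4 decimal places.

x̄ = 3.0400
Σ(xᵢ − x̄)² = 6.2120 ⇒ m₂ = 1.24240
Σ(xᵢ − x̄)⁴ = 19.0602 ⇒ m₄ = 3.81204
m₂² = 1.54356
g_2 = m₄/m₂² − 3 = 2.46964 − 3 ≈ -0.5304

-0.5304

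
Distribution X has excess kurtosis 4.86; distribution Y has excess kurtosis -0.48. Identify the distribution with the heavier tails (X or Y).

Higher excess kurtosis ⇒ heavier tails relative to the normal distribution.
4.86 vs -0.48: the larger is 4.86, so X has heavier tails. (X is leptokurtic — heavier-than-normal tails; the other is platykurtic.)

X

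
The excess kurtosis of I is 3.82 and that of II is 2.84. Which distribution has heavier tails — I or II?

I

Higher excess kurtosis ⇒ heavier tails relative to the normal distribution.
3.82 vs 2.84: the larger is 3.82, so I has heavier tails.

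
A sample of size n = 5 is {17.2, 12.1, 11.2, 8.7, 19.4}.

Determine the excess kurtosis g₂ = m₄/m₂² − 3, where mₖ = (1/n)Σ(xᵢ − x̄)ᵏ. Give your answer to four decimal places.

x̄ = 13.7200
Σ(xᵢ − x̄)² = 78.5480 ⇒ m₂ = 15.70960
Σ(xᵢ − x̄)⁴ = 1869.7995 ⇒ m₄ = 373.95989
m₂² = 246.79153
g₂ = m₄/m₂² − 3 = 1.51529 − 3 ≈ -1.4847

-1.4847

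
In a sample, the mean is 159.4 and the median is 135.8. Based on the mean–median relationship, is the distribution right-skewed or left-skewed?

mean − median = 159.4 − 135.8 = 23.6
mean > median ⇒ the longer tail is on the right ⇒ right-skewed (positively skewed).

right-skewed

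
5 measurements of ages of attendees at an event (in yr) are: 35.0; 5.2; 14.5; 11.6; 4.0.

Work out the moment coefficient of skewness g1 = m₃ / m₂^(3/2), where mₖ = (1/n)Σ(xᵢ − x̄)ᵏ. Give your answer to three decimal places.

x̄ = (35.0 + 5.2 + 14.5 + 11.6 + 4.0) / 5 = 14.0600
deviations (xᵢ − x̄): 20.9400, -8.8600, 0.4400, -2.4600, -10.0600
Σ(xᵢ − x̄)² = 624.4320 ⇒ m₂ = 624.4320/5 = 124.88640
Σ(xᵢ − x̄)³ = 7453.4302 ⇒ m₃ = 7453.4302/5 = 1490.68603
m₂^(3/2) = 124.88640^(1.5) = 1395.63779
g1 = m₃ / m₂^(3/2) = 1490.68603 / 1395.63779 ≈ 1.068

1.068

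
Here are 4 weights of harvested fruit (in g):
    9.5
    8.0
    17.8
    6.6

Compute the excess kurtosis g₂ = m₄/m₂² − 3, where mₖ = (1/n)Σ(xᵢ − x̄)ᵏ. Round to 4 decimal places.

x̄ = 10.4750
Σ(xᵢ − x̄)² = 75.7475 ⇒ m₂ = 18.93688
Σ(xᵢ − x̄)⁴ = 3142.8221 ⇒ m₄ = 785.70551
m₂² = 358.60523
g₂ = m₄/m₂² − 3 = 2.19100 − 3 ≈ -0.8090

-0.8090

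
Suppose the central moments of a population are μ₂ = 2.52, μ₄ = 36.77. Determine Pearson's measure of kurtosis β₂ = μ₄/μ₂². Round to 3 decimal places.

5.790

μ₂² = 2.52² = 6.35040
μ₄/μ₂² = 36.77 / 6.35040 = 5.79019
β₂ ≈ 5.790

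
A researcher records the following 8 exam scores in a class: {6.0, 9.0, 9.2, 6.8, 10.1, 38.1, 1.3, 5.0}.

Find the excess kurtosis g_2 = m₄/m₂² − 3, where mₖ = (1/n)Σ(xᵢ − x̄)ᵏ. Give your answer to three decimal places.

2.494

x̄ = 10.6875
Σ(xᵢ − x̄)² = 914.4088 ⇒ m₂ = 114.30109
Σ(xᵢ − x̄)⁴ = 574206.5510 ⇒ m₄ = 71775.81888
m₂² = 13064.74003
g_2 = m₄/m₂² − 3 = 5.49386 − 3 ≈ 2.494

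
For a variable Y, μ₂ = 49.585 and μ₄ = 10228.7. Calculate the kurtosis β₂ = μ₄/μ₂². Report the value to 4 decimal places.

4.1603

μ₂² = 49.585² = 2458.67223
μ₄/μ₂² = 10228.7 / 2458.67223 = 4.16025
β₂ ≈ 4.1603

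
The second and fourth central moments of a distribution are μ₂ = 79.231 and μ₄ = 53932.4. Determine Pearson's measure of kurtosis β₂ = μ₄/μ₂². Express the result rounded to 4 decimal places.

μ₂² = 79.231² = 6277.55136
μ₄/μ₂² = 53932.4 / 6277.55136 = 8.59131
β₂ ≈ 8.5913

8.5913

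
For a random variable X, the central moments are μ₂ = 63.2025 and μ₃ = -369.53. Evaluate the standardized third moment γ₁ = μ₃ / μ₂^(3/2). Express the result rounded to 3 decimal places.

-0.735

σ = √μ₂ = √63.2025 = 7.95000
σ³ = μ₂^(3/2) = 502.45988
γ₁ = μ₃/σ³ = -369.53 / 502.45988 ≈ -0.735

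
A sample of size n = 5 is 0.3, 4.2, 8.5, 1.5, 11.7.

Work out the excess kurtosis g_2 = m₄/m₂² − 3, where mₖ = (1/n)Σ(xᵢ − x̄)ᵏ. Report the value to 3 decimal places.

-1.431

x̄ = 5.2400
Σ(xᵢ − x̄)² = 91.8320 ⇒ m₂ = 18.36640
Σ(xᵢ − x̄)⁴ = 2646.8308 ⇒ m₄ = 529.36617
m₂² = 337.32465
g_2 = m₄/m₂² − 3 = 1.56931 − 3 ≈ -1.431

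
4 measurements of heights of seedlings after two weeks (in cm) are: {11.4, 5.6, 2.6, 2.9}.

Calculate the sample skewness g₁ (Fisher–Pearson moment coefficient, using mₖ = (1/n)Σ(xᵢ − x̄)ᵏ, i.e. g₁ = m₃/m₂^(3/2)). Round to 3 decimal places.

x̄ = (11.4 + 5.6 + 2.6 + 2.9) / 4 = 5.6250
deviations (xᵢ − x̄): 5.7750, -0.0250, -3.0250, -2.7250
Σ(xᵢ − x̄)² = 49.9275 ⇒ m₂ = 49.9275/4 = 12.48188
Σ(xᵢ − x̄)³ = 144.6844 ⇒ m₃ = 144.6844/4 = 36.17109
m₂^(3/2) = 12.48188^(1.5) = 44.09809
g₁ = m₃ / m₂^(3/2) = 36.17109 / 44.09809 ≈ 0.820

0.820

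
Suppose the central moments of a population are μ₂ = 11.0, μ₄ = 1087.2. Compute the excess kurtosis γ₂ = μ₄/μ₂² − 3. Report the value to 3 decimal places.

μ₂² = 11.0² = 121.00000
μ₄/μ₂² = 1087.2 / 121.00000 = 8.98512
γ₂ = 8.98512 − 3 ≈ 5.985

5.985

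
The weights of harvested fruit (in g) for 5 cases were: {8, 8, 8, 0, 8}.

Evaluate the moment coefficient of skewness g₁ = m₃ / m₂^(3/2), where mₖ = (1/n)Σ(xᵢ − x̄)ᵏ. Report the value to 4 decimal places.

x̄ = (8 + 8 + 8 + 0 + 8) / 5 = 6.4000
deviations (xᵢ − x̄): 1.6000, 1.6000, 1.6000, -6.4000, 1.6000
Σ(xᵢ − x̄)² = 51.2000 ⇒ m₂ = 51.2000/5 = 10.24000
Σ(xᵢ − x̄)³ = -245.7600 ⇒ m₃ = -245.7600/5 = -49.15200
m₂^(3/2) = 10.24000^(1.5) = 32.76800
g₁ = m₃ / m₂^(3/2) = -49.15200 / 32.76800 ≈ -1.5000

-1.5000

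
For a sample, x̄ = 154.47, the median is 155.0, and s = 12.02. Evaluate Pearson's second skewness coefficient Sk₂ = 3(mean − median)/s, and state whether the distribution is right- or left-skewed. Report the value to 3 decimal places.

-0.132, left-skewed

Sk₂ = 3(154.47 − 155.0) / 12.02 = 3 × -0.5300 / 12.02
    = -1.5900 / 12.02 ≈ -0.132
Sk₂ < 0 ⇒ mean < median ⇒ left-skewed (negative skew).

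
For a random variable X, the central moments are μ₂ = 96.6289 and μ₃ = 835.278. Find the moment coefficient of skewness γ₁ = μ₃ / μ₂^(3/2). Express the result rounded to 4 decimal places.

σ = √μ₂ = √96.6289 = 9.83000
σ³ = μ₂^(3/2) = 949.86209
γ₁ = μ₃/σ³ = 835.278 / 949.86209 ≈ 0.8794

0.8794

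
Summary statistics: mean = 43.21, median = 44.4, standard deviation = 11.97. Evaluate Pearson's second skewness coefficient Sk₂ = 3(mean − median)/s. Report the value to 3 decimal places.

Sk₂ = 3(43.21 − 44.4) / 11.97 = 3 × -1.1900 / 11.97
    = -3.5700 / 11.97 ≈ -0.298

-0.298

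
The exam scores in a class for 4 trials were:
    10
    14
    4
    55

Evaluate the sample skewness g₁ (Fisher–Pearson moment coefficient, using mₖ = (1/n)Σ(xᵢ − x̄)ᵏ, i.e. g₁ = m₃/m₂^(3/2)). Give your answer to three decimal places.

x̄ = (10 + 14 + 4 + 55) / 4 = 20.7500
deviations (xᵢ − x̄): -10.7500, -6.7500, -16.7500, 34.2500
Σ(xᵢ − x̄)² = 1614.7500 ⇒ m₂ = 1614.7500/4 = 403.68750
Σ(xᵢ − x̄)³ = 33928.1250 ⇒ m₃ = 33928.1250/4 = 8482.03125
m₂^(3/2) = 403.68750^(1.5) = 8110.87957
g₁ = m₃ / m₂^(3/2) = 8482.03125 / 8110.87957 ≈ 1.046

1.046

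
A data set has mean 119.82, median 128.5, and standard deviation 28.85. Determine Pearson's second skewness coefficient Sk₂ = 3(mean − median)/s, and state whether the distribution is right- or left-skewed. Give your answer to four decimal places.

-0.9026, left-skewed

Sk₂ = 3(119.82 − 128.5) / 28.85 = 3 × -8.6800 / 28.85
    = -26.0400 / 28.85 ≈ -0.9026
Sk₂ < 0 ⇒ mean < median ⇒ left-skewed (negative skew).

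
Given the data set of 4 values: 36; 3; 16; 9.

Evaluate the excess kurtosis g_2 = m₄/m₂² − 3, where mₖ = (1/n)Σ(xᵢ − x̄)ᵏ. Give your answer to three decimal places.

x̄ = 16.0000
Σ(xᵢ − x̄)² = 618.0000 ⇒ m₂ = 154.50000
Σ(xᵢ − x̄)⁴ = 190962.0000 ⇒ m₄ = 47740.50000
m₂² = 23870.25000
g_2 = m₄/m₂² − 3 = 2.00000 − 3 ≈ -1.000

-1.000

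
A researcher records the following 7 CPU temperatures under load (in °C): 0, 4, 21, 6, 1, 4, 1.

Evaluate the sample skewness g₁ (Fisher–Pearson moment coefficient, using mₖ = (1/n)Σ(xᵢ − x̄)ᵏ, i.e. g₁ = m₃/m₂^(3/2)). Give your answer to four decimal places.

x̄ = (0 + 4 + 21 + 6 + 1 + 4 + 1) / 7 = 5.2857
deviations (xᵢ − x̄): -5.2857, -1.2857, 15.7143, 0.7143, -4.2857, -1.2857, -4.2857
Σ(xᵢ − x̄)² = 315.4286 ⇒ m₂ = 315.4286/7 = 45.06122
Σ(xᵢ − x̄)³ = 3571.4694 ⇒ m₃ = 3571.4694/7 = 510.20991
m₂^(3/2) = 45.06122^(1.5) = 302.48545
g₁ = m₃ / m₂^(3/2) = 510.20991 / 302.48545 ≈ 1.6867

1.6867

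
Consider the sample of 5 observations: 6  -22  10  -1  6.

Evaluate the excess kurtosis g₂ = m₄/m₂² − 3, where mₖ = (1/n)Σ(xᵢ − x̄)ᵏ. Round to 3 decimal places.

x̄ = -0.2000
Σ(xᵢ − x̄)² = 656.8000 ⇒ m₂ = 131.36000
Σ(xᵢ − x̄)⁴ = 239633.0560 ⇒ m₄ = 47926.61120
m₂² = 17255.44960
g₂ = m₄/m₂² − 3 = 2.77748 − 3 ≈ -0.223

-0.223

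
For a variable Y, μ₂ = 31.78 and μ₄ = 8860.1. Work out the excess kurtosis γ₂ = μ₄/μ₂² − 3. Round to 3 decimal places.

μ₂² = 31.78² = 1009.96840
μ₄/μ₂² = 8860.1 / 1009.96840 = 8.77265
γ₂ = 8.77265 − 3 ≈ 5.773

5.773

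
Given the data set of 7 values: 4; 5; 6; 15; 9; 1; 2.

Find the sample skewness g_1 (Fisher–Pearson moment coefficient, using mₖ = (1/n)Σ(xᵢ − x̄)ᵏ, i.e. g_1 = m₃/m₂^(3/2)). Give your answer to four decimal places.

x̄ = (4 + 5 + 6 + 15 + 9 + 1 + 2) / 7 = 6.0000
deviations (xᵢ − x̄): -2.0000, -1.0000, 0.0000, 9.0000, 3.0000, -5.0000, -4.0000
Σ(xᵢ − x̄)² = 136.0000 ⇒ m₂ = 136.0000/7 = 19.42857
Σ(xᵢ − x̄)³ = 558.0000 ⇒ m₃ = 558.0000/7 = 79.71429
m₂^(3/2) = 19.42857^(1.5) = 85.63697
g_1 = m₃ / m₂^(3/2) = 79.71429 / 85.63697 ≈ 0.9308

0.9308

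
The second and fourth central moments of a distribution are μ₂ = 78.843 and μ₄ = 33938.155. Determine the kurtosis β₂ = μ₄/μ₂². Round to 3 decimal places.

μ₂² = 78.843² = 6216.21865
μ₄/μ₂² = 33938.155 / 6216.21865 = 5.45961
β₂ ≈ 5.460

5.460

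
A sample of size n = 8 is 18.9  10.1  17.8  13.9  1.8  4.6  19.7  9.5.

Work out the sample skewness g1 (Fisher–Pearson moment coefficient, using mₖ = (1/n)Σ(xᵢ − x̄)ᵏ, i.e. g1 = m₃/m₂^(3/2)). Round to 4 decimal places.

x̄ = (18.9 + 10.1 + 17.8 + 13.9 + 1.8 + 4.6 + 19.7 + 9.5) / 8 = 12.0375
deviations (xᵢ − x̄): 6.8625, -1.9375, 5.7625, 1.8625, -10.2375, -7.4375, 7.6625, -2.5375
Σ(xᵢ − x̄)² = 312.7988 ⇒ m₂ = 312.7988/8 = 39.09984
Σ(xᵢ − x̄)³ = -537.0933 ⇒ m₃ = -537.0933/8 = -67.13666
m₂^(3/2) = 39.09984^(1.5) = 244.49081
g1 = m₃ / m₂^(3/2) = -67.13666 / 244.49081 ≈ -0.2746

-0.2746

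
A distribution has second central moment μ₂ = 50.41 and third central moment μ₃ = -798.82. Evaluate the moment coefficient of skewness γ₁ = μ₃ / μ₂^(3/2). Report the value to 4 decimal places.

-2.2319

σ = √μ₂ = √50.41 = 7.10000
σ³ = μ₂^(3/2) = 357.91100
γ₁ = μ₃/σ³ = -798.82 / 357.91100 ≈ -2.2319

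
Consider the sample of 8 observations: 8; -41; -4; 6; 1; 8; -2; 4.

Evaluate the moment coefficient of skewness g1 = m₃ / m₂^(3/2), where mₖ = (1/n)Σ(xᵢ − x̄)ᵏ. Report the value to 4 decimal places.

-1.9414

x̄ = (8 - 41 - 4 + 6 + 1 + 8 - 2 + 4) / 8 = -2.5000
deviations (xᵢ − x̄): 10.5000, -38.5000, -1.5000, 8.5000, 3.5000, 10.5000, 0.5000, 6.5000
Σ(xᵢ − x̄)² = 1832.0000 ⇒ m₂ = 1832.0000/8 = 229.00000
Σ(xᵢ − x̄)³ = -53823.0000 ⇒ m₃ = -53823.0000/8 = -6727.87500
m₂^(3/2) = 229.00000^(1.5) = 3465.39882
g1 = m₃ / m₂^(3/2) = -6727.87500 / 3465.39882 ≈ -1.9414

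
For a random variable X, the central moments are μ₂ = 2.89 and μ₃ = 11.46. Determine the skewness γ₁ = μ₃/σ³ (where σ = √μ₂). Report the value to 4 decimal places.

2.3326

σ = √μ₂ = √2.89 = 1.70000
σ³ = μ₂^(3/2) = 4.91300
γ₁ = μ₃/σ³ = 11.46 / 4.91300 ≈ 2.3326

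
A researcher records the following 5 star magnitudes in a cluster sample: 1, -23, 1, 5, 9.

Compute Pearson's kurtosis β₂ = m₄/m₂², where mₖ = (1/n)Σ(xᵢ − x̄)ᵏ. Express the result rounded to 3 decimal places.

x̄ = -1.4000
Σ(xᵢ − x̄)² = 627.2000 ⇒ m₂ = 125.44000
Σ(xᵢ − x̄)⁴ = 231120.8960 ⇒ m₄ = 46224.17920
m₂² = 15735.19360
β₂ = m₄/m₂² = 46224.17920 / 15735.19360 ≈ 2.938

2.938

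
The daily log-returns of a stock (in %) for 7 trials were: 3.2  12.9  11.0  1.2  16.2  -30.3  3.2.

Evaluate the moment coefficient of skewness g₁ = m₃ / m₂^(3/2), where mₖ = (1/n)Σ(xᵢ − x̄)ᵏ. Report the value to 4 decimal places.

-1.4867

x̄ = (3.2 + 12.9 + 11.0 + 1.2 + 16.2 - 30.3 + 3.2) / 7 = 2.4857
deviations (xᵢ − x̄): 0.7143, 10.4143, 8.5143, -1.2857, 13.7143, -32.7857, 0.7143
Σ(xᵢ − x̄)² = 1446.6086 ⇒ m₂ = 1446.6086/7 = 206.65837
Σ(xᵢ − x̄)³ = -30916.7235 ⇒ m₃ = -30916.7235/7 = -4416.67478
m₂^(3/2) = 206.65837^(1.5) = 2970.84156
g₁ = m₃ / m₂^(3/2) = -4416.67478 / 2970.84156 ≈ -1.4867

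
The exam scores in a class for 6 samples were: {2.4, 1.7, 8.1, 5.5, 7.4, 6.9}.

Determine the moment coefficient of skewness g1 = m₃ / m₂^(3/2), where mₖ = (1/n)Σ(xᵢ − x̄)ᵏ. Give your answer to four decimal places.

-0.4423

x̄ = (2.4 + 1.7 + 8.1 + 5.5 + 7.4 + 6.9) / 6 = 5.3333
deviations (xᵢ − x̄): -2.9333, -3.6333, 2.7667, 0.1667, 2.0667, 1.5667
Σ(xᵢ − x̄)² = 36.2133 ⇒ m₂ = 36.2133/6 = 6.03556
Σ(xᵢ − x̄)³ = -39.3496 ⇒ m₃ = -39.3496/6 = -6.55826
m₂^(3/2) = 6.03556^(1.5) = 14.82777
g1 = m₃ / m₂^(3/2) = -6.55826 / 14.82777 ≈ -0.4423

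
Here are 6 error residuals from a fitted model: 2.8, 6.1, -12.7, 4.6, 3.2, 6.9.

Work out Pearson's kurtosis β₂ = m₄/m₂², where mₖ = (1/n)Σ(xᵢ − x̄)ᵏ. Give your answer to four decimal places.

x̄ = 1.8167
Σ(xᵢ − x̄)² = 265.5483 ⇒ m₂ = 44.25806
Σ(xᵢ − x̄)⁴ = 45477.5972 ⇒ m₄ = 7579.59954
m₂² = 1958.77548
β₂ = m₄/m₂² = 7579.59954 / 1958.77548 ≈ 3.8696

3.8696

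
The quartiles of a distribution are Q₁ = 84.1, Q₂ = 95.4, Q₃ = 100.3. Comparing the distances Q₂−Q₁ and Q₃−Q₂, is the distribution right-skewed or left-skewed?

left-skewed

Q₂ − Q₁ = 11.3;  Q₃ − Q₂ = 4.9
Q₂ − Q₁ > Q₃ − Q₂ ⇒ the lower half is more spread out ⇒ left-skewed.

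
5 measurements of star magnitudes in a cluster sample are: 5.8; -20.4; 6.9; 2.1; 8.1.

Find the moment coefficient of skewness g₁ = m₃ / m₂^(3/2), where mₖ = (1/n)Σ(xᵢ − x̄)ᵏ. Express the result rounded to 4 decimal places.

x̄ = (5.8 - 20.4 + 6.9 + 2.1 + 8.1) / 5 = 0.5000
deviations (xᵢ − x̄): 5.3000, -20.9000, 6.4000, 1.6000, 7.6000
Σ(xᵢ − x̄)² = 566.1800 ⇒ m₂ = 566.1800/5 = 113.23600
Σ(xᵢ − x̄)³ = -8275.2360 ⇒ m₃ = -8275.2360/5 = -1655.04720
m₂^(3/2) = 113.23600^(1.5) = 1204.97151
g₁ = m₃ / m₂^(3/2) = -1655.04720 / 1204.97151 ≈ -1.3735

-1.3735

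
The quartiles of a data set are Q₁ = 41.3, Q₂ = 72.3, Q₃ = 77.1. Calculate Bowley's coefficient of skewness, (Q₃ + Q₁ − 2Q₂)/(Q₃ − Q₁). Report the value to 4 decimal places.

-0.7318

numerator: Q₃ + Q₁ − 2Q₂ = 77.1 + 41.3 − 2×72.3 = -26.2000
denominator: Q₃ − Q₁ = 77.1 − 41.3 = 35.8000
Bowley skewness = -26.2000 / 35.8000 ≈ -0.7318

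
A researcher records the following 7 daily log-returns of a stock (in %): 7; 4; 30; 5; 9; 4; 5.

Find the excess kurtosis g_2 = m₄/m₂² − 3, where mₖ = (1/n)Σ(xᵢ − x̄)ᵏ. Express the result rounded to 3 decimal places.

x̄ = 9.1429
Σ(xᵢ − x̄)² = 526.8571 ⇒ m₂ = 75.26531
Σ(xᵢ − x̄)⁴ = 191252.0933 ⇒ m₄ = 27321.72761
m₂² = 5664.86631
g_2 = m₄/m₂² − 3 = 4.82301 − 3 ≈ 1.823

1.823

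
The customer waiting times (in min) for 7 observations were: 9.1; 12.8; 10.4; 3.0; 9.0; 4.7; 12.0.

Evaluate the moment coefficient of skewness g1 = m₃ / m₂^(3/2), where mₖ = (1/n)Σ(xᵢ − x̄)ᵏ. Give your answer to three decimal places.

x̄ = (9.1 + 12.8 + 10.4 + 3.0 + 9.0 + 4.7 + 12.0) / 7 = 8.7143
deviations (xᵢ − x̄): 0.3857, 4.0857, 1.6857, -5.7143, 0.2857, -4.0143, 3.2857
Σ(xᵢ − x̄)² = 79.3286 ⇒ m₂ = 79.3286/7 = 11.33265
Σ(xᵢ − x̄)³ = -142.7308 ⇒ m₃ = -142.7308/7 = -20.39012
m₂^(3/2) = 11.33265^(1.5) = 38.15025
g1 = m₃ / m₂^(3/2) = -20.39012 / 38.15025 ≈ -0.534

-0.534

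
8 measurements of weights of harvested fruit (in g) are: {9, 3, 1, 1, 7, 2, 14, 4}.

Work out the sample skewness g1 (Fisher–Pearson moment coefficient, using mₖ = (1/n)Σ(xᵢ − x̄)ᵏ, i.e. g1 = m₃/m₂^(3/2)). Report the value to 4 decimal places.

x̄ = (9 + 3 + 1 + 1 + 7 + 2 + 14 + 4) / 8 = 5.1250
deviations (xᵢ − x̄): 3.8750, -2.1250, -4.1250, -4.1250, 1.8750, -3.1250, 8.8750, -1.1250
Σ(xᵢ − x̄)² = 146.8750 ⇒ m₂ = 146.8750/8 = 18.35938
Σ(xᵢ − x̄)³ = 581.9063 ⇒ m₃ = 581.9063/8 = 72.73828
m₂^(3/2) = 18.35938^(1.5) = 78.66596
g1 = m₃ / m₂^(3/2) = 72.73828 / 78.66596 ≈ 0.9246

0.9246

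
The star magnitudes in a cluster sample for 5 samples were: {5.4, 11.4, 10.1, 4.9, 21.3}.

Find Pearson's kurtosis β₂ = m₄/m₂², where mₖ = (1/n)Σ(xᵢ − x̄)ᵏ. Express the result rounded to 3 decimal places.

2.423

x̄ = 10.6200
Σ(xᵢ − x̄)² = 174.9080 ⇒ m₂ = 34.98160
Σ(xᵢ − x̄)⁴ = 14823.6434 ⇒ m₄ = 2964.72867
m₂² = 1223.71234
β₂ = m₄/m₂² = 2964.72867 / 1223.71234 ≈ 2.423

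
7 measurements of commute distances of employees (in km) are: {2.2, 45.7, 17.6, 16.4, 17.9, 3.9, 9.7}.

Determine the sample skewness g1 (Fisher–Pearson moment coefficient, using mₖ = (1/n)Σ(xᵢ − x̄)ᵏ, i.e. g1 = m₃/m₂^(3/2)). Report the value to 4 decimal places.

x̄ = (2.2 + 45.7 + 17.6 + 16.4 + 17.9 + 3.9 + 9.7) / 7 = 16.2000
deviations (xᵢ − x̄): -14.0000, 29.5000, 1.4000, 0.2000, 1.7000, -12.3000, -6.5000
Σ(xᵢ − x̄)² = 1264.6800 ⇒ m₂ = 1264.6800/7 = 180.66857
Σ(xᵢ − x̄)³ = 20800.5480 ⇒ m₃ = 20800.5480/7 = 2971.50686
m₂^(3/2) = 180.66857^(1.5) = 2428.42064
g1 = m₃ / m₂^(3/2) = 2971.50686 / 2428.42064 ≈ 1.2236

1.2236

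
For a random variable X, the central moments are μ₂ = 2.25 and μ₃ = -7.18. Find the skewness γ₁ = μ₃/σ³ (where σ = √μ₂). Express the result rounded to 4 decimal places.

-2.1274

σ = √μ₂ = √2.25 = 1.50000
σ³ = μ₂^(3/2) = 3.37500
γ₁ = μ₃/σ³ = -7.18 / 3.37500 ≈ -2.1274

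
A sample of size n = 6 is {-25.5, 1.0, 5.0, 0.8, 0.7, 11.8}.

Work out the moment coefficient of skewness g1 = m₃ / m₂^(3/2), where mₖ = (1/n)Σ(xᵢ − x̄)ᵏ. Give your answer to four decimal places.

-1.3057

x̄ = (-25.5 + 1.0 + 5.0 + 0.8 + 0.7 + 11.8) / 6 = -1.0333
deviations (xᵢ − x̄): -24.4667, 2.0333, 6.0333, 1.8333, 1.7333, 12.8333
Σ(xᵢ − x̄)² = 810.2133 ⇒ m₂ = 810.2133/6 = 135.03556
Σ(xᵢ − x̄)³ = -12293.2064 ⇒ m₃ = -12293.2064/6 = -2048.86774
m₂^(3/2) = 135.03556^(1.5) = 1569.17797
g1 = m₃ / m₂^(3/2) = -2048.86774 / 1569.17797 ≈ -1.3057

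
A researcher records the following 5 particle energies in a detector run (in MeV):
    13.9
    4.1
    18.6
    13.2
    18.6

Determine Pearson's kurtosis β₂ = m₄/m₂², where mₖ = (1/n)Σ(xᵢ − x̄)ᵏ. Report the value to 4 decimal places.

x̄ = 13.6800
Σ(xᵢ − x̄)² = 140.4680 ⇒ m₂ = 28.09360
Σ(xᵢ − x̄)⁴ = 9594.8626 ⇒ m₄ = 1918.97253
m₂² = 789.25036
β₂ = m₄/m₂² = 1918.97253 / 789.25036 ≈ 2.4314

2.4314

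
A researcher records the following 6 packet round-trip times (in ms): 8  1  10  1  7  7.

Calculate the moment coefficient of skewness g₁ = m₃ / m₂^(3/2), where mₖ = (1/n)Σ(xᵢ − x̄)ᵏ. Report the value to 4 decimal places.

-0.4246

x̄ = (8 + 1 + 10 + 1 + 7 + 7) / 6 = 5.6667
deviations (xᵢ − x̄): 2.3333, -4.6667, 4.3333, -4.6667, 1.3333, 1.3333
Σ(xᵢ − x̄)² = 71.3333 ⇒ m₂ = 71.3333/6 = 11.88889
Σ(xᵢ − x̄)³ = -104.4444 ⇒ m₃ = -104.4444/6 = -17.40741
m₂^(3/2) = 11.88889^(1.5) = 40.99321
g₁ = m₃ / m₂^(3/2) = -17.40741 / 40.99321 ≈ -0.4246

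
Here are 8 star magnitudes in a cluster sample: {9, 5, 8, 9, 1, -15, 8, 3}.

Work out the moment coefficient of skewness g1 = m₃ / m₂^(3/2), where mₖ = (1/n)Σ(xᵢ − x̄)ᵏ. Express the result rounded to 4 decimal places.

-1.7157

x̄ = (9 + 5 + 8 + 9 + 1 - 15 + 8 + 3) / 8 = 3.5000
deviations (xᵢ − x̄): 5.5000, 1.5000, 4.5000, 5.5000, -2.5000, -18.5000, 4.5000, -0.5000
Σ(xᵢ − x̄)² = 452.0000 ⇒ m₂ = 452.0000/8 = 56.50000
Σ(xᵢ − x̄)³ = -5829.0000 ⇒ m₃ = -5829.0000/8 = -728.62500
m₂^(3/2) = 56.50000^(1.5) = 424.69062
g1 = m₃ / m₂^(3/2) = -728.62500 / 424.69062 ≈ -1.7157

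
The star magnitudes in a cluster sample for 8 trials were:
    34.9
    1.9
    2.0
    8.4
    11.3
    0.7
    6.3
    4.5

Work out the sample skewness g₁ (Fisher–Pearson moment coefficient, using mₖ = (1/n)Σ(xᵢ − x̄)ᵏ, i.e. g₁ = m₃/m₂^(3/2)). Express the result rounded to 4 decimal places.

1.8302

x̄ = (34.9 + 1.9 + 2.0 + 8.4 + 11.3 + 0.7 + 6.3 + 4.5) / 8 = 8.7500
deviations (xᵢ − x̄): 26.1500, -6.8500, -6.7500, -0.3500, 2.5500, -8.0500, -2.4500, -4.2500
Σ(xᵢ − x̄)² = 871.8000 ⇒ m₂ = 871.8000/8 = 108.97500
Σ(xᵢ − x̄)³ = 16656.3990 ⇒ m₃ = 16656.3990/8 = 2082.04987
m₂^(3/2) = 108.97500^(1.5) = 1137.60192
g₁ = m₃ / m₂^(3/2) = 2082.04987 / 1137.60192 ≈ 1.8302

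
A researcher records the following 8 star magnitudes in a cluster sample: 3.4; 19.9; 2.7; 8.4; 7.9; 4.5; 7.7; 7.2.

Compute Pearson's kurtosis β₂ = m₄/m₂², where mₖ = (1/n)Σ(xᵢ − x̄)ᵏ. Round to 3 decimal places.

x̄ = 7.7125
Σ(xᵢ − x̄)² = 203.3487 ⇒ m₂ = 25.41859
Σ(xᵢ − x̄)⁴ = 23146.6382 ⇒ m₄ = 2893.32977
m₂² = 646.10491
β₂ = m₄/m₂² = 2893.32977 / 646.10491 ≈ 4.478

4.478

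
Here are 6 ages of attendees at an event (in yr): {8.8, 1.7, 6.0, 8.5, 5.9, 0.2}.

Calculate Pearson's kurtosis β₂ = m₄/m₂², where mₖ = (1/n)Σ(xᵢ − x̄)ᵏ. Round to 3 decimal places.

x̄ = 5.1833
Σ(xᵢ − x̄)² = 62.2283 ⇒ m₂ = 10.37139
Σ(xᵢ − x̄)⁴ = 1056.7411 ⇒ m₄ = 176.12352
m₂² = 107.56571
β₂ = m₄/m₂² = 176.12352 / 107.56571 ≈ 1.637

1.637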